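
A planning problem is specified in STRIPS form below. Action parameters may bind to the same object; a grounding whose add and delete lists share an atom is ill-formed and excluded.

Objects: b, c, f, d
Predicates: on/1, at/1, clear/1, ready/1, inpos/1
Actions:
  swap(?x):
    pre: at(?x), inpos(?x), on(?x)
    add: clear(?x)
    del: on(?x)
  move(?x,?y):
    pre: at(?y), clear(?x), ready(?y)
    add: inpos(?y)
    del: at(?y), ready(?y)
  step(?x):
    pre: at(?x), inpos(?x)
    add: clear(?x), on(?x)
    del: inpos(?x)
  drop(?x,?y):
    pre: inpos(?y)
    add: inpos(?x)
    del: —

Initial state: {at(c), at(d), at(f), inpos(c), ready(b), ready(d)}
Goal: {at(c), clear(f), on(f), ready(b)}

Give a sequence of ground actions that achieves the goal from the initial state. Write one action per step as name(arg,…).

drop(f,c); step(f)

1. drop(f,c)  →  {at(c), at(d), at(f), inpos(c), inpos(f), ready(b), ready(d)}
2. step(f)  →  {at(c), at(d), at(f), clear(f), inpos(c), on(f), ready(b), ready(d)}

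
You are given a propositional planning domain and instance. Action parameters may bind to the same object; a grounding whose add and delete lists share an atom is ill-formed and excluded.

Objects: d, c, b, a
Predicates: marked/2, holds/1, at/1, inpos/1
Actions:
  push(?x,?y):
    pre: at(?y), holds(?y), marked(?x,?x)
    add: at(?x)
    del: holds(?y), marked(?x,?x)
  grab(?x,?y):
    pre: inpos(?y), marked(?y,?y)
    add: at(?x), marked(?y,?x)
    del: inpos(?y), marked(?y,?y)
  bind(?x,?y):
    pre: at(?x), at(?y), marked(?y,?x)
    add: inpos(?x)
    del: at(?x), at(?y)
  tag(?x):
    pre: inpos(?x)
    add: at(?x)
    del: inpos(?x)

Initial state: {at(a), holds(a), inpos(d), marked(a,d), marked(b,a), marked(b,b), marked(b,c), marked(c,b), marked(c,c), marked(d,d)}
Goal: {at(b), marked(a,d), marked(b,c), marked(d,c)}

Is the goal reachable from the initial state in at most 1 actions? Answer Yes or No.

1. push(b,a)  →  {at(a), at(b), inpos(d), marked(a,d), marked(b,a), marked(b,c), marked(c,b), marked(c,c), marked(d,d)}
2. grab(c,d)  →  {at(a), at(b), at(c), marked(a,d), marked(b,a), marked(b,c), marked(c,b), marked(c,c), marked(d,c)}
optimal plan length = 2; 2 > 1

No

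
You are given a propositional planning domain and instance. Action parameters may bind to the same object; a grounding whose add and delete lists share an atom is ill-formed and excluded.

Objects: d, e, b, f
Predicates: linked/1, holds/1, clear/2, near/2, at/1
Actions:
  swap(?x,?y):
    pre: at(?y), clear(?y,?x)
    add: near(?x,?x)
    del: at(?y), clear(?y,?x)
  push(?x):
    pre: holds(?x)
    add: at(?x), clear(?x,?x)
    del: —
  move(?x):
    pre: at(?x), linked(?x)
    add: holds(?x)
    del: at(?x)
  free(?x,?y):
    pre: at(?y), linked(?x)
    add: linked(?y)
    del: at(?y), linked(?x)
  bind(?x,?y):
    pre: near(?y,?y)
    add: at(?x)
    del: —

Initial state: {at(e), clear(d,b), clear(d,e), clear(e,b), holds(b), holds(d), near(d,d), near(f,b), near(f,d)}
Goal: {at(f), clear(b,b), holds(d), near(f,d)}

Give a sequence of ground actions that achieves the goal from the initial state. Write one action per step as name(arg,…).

1. push(b)  →  {at(b), at(e), clear(b,b), clear(d,b), clear(d,e), clear(e,b), holds(b), holds(d), near(d,d), near(f,b), near(f,d)}
2. bind(f,d)  →  {at(b), at(e), at(f), clear(b,b), clear(d,b), clear(d,e), clear(e,b), holds(b), holds(d), near(d,d), near(f,b), near(f,d)}

push(b); bind(f,d)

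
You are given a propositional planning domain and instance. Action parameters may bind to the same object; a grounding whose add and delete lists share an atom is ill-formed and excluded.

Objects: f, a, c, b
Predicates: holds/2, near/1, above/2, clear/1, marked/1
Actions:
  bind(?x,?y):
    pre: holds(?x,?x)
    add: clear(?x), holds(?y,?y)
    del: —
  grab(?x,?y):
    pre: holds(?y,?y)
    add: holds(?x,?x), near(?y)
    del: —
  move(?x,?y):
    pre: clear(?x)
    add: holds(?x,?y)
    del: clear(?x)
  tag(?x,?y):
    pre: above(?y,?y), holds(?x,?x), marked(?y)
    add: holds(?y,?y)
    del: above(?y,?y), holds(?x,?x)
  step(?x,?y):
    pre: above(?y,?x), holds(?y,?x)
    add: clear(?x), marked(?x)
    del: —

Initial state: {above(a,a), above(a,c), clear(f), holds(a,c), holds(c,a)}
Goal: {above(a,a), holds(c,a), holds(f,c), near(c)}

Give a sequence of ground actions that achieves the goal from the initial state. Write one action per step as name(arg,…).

move(f,f); bind(f,c); grab(f,c); move(f,c)

1. move(f,f)  →  {above(a,a), above(a,c), holds(a,c), holds(c,a), holds(f,f)}
2. bind(f,c)  →  {above(a,a), above(a,c), clear(f), holds(a,c), holds(c,a), holds(c,c), holds(f,f)}
3. grab(f,c)  →  {above(a,a), above(a,c), clear(f), holds(a,c), holds(c,a), holds(c,c), holds(f,f), near(c)}
4. move(f,c)  →  {above(a,a), above(a,c), holds(a,c), holds(c,a), holds(c,c), holds(f,c), holds(f,f), near(c)}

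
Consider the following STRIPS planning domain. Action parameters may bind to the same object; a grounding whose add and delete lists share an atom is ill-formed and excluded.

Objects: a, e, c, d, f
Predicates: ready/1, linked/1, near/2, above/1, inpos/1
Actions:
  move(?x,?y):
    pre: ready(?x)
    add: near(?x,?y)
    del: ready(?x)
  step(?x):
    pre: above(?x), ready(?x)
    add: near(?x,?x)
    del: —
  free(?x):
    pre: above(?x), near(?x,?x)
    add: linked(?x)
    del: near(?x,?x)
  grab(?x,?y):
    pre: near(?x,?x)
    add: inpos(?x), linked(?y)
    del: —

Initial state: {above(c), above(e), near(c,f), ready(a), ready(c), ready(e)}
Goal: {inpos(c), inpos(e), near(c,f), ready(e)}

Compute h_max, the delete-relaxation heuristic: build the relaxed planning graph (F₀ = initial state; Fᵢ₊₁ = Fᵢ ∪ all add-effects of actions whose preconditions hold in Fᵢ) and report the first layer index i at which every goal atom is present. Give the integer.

2

F0 = init (6 atoms)
F1 = F0 ∪ {near(a,a), near(a,c), near(a,d), near(a,e), near(a,f), near(c,a), near(c,c), near(c,d), near(c,e), near(e,a), near(e,c), near(e,d), near(e,e), near(e,f)}  (20 atoms)
F2 = F1 ∪ {inpos(a), inpos(c), inpos(e), linked(a), linked(c), linked(d), linked(e), linked(f)}  (28 atoms)
goal ⊆ F2  ⇒  h_max = 2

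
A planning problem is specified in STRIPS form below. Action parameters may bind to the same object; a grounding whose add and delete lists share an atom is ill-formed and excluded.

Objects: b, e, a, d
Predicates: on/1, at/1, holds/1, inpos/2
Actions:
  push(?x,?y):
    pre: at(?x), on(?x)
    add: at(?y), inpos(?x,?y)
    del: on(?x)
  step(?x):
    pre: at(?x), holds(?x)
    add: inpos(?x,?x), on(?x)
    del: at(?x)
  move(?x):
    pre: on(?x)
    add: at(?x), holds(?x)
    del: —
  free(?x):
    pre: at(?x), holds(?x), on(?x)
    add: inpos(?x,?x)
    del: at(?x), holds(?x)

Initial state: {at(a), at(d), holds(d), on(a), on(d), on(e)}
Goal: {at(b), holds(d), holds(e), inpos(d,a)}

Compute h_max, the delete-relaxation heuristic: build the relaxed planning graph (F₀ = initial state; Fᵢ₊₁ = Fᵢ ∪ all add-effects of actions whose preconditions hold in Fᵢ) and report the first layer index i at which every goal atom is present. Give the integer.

1

F0 = init (6 atoms)
F1 = F0 ∪ {at(b), at(e), holds(a), holds(e), inpos(a,a), inpos(a,b), inpos(a,d), inpos(a,e), inpos(d,a), inpos(d,b), inpos(d,d), inpos(d,e)}  (18 atoms)
goal ⊆ F1  ⇒  h_max = 1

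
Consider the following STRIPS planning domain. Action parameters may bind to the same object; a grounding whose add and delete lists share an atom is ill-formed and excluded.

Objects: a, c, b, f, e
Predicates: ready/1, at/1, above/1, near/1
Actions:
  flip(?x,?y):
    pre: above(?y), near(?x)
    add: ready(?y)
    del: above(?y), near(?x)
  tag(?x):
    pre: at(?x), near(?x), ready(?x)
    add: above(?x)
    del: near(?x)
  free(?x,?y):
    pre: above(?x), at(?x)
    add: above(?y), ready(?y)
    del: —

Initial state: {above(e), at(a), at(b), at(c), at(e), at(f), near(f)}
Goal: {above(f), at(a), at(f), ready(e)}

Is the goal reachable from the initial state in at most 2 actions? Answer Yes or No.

1. free(e,f)  →  {above(e), above(f), at(a), at(b), at(c), at(e), at(f), near(f), ready(f)}
2. flip(f,e)  →  {above(f), at(a), at(b), at(c), at(e), at(f), ready(e), ready(f)}
optimal plan length = 2; 2 ≤ 2

Yes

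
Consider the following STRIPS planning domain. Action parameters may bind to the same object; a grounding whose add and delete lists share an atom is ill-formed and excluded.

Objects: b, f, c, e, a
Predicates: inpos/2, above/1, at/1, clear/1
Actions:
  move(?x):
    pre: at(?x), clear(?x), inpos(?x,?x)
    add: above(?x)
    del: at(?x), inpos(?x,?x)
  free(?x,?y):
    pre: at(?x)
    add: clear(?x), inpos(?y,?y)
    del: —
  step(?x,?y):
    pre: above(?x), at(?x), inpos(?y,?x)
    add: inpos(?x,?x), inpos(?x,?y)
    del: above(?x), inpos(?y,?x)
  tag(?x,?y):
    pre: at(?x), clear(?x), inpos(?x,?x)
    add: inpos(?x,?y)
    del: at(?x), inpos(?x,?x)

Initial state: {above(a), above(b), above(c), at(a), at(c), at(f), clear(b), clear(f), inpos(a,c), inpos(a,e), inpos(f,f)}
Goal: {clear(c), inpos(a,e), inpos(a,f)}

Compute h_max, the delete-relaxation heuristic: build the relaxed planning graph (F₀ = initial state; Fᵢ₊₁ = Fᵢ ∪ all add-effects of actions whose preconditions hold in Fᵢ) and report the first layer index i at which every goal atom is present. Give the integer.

F0 = init (11 atoms)
F1 = F0 ∪ {above(f), clear(a), clear(c), inpos(a,a), inpos(b,b), inpos(c,a), inpos(c,c), inpos(e,e), inpos(f,a), inpos(f,b), inpos(f,c), inpos(f,e)}  (23 atoms)
F2 = F1 ∪ {inpos(a,b), inpos(a,f), inpos(c,b), inpos(c,e), inpos(c,f)}  (28 atoms)
goal ⊆ F2  ⇒  h_max = 2

2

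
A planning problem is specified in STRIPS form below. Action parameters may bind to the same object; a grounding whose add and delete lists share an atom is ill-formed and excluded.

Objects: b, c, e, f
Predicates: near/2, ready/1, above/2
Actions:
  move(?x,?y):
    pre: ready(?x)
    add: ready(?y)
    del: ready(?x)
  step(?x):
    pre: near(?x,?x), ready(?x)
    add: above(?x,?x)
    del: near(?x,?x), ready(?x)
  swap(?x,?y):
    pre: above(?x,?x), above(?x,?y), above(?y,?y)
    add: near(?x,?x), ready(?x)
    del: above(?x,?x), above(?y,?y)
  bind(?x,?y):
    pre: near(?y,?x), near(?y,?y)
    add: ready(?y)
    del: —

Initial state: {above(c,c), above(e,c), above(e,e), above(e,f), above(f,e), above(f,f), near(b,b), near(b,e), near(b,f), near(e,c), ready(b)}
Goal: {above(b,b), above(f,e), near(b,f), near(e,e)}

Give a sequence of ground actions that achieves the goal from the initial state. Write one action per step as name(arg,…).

step(b); swap(e,c)

1. step(b)  →  {above(b,b), above(c,c), above(e,c), above(e,e), above(e,f), above(f,e), above(f,f), near(b,e), near(b,f), near(e,c)}
2. swap(e,c)  →  {above(b,b), above(e,c), above(e,f), above(f,e), above(f,f), near(b,e), near(b,f), near(e,c), near(e,e), ready(e)}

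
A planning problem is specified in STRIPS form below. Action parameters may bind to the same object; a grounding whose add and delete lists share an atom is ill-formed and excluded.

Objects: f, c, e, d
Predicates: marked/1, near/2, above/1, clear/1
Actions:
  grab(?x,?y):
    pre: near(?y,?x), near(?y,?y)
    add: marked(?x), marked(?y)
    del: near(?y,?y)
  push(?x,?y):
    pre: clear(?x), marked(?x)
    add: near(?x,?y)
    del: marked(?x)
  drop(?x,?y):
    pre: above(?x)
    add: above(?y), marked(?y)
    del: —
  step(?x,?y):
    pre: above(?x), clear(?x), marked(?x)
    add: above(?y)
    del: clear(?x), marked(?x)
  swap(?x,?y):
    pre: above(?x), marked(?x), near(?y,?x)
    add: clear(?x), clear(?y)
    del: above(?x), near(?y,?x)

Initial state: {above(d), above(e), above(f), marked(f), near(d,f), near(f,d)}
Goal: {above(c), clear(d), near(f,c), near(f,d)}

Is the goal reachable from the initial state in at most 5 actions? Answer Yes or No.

1. drop(f,c)  →  {above(c), above(d), above(e), above(f), marked(c), marked(f), near(d,f), near(f,d)}
2. swap(f,d)  →  {above(c), above(d), above(e), clear(d), clear(f), marked(c), marked(f), near(f,d)}
3. push(f,c)  →  {above(c), above(d), above(e), clear(d), clear(f), marked(c), near(f,c), near(f,d)}
optimal plan length = 3; 3 ≤ 5

Yes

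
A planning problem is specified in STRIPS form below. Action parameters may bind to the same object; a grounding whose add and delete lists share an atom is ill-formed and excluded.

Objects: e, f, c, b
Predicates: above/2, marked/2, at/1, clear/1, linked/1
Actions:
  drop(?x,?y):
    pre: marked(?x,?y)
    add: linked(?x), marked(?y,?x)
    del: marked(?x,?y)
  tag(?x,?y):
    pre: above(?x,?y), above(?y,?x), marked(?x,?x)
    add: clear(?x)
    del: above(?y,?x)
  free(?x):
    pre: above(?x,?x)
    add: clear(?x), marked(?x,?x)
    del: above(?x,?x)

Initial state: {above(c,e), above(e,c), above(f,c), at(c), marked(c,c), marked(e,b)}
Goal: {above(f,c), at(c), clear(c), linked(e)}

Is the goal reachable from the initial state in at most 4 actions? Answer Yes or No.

1. drop(e,b)  →  {above(c,e), above(e,c), above(f,c), at(c), linked(e), marked(b,e), marked(c,c)}
2. tag(c,e)  →  {above(c,e), above(f,c), at(c), clear(c), linked(e), marked(b,e), marked(c,c)}
optimal plan length = 2; 2 ≤ 4

Yes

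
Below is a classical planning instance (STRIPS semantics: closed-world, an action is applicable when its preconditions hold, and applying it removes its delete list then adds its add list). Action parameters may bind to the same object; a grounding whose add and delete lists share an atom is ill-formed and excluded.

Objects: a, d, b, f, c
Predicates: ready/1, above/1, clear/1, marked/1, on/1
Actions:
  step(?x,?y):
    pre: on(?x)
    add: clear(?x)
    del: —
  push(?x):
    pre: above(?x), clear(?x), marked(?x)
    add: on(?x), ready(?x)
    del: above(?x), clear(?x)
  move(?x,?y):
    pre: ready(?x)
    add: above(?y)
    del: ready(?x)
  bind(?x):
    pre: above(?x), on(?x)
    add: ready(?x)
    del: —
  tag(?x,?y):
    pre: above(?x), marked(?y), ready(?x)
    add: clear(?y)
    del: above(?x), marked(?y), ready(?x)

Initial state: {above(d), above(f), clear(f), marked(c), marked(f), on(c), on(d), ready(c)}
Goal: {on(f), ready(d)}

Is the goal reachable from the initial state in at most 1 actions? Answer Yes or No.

1. push(f)  →  {above(d), marked(c), marked(f), on(c), on(d), on(f), ready(c), ready(f)}
2. bind(d)  →  {above(d), marked(c), marked(f), on(c), on(d), on(f), ready(c), ready(d), ready(f)}
optimal plan length = 2; 2 > 1

No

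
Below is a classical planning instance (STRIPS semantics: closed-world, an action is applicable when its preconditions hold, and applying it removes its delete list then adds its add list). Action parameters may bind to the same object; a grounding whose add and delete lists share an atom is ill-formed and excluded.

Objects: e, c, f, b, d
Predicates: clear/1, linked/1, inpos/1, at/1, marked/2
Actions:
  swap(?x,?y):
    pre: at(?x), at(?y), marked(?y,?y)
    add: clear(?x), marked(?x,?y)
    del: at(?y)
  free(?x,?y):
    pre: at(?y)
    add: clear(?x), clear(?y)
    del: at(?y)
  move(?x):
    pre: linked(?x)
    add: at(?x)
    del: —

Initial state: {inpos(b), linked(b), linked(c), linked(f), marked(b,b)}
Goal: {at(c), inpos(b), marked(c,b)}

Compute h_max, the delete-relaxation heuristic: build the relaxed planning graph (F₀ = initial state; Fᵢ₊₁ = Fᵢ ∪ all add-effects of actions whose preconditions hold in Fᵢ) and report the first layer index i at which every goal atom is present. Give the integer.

2

F0 = init (5 atoms)
F1 = F0 ∪ {at(b), at(c), at(f)}  (8 atoms)
F2 = F1 ∪ {clear(b), clear(c), clear(d), clear(e), clear(f), marked(c,b), marked(f,b)}  (15 atoms)
goal ⊆ F2  ⇒  h_max = 2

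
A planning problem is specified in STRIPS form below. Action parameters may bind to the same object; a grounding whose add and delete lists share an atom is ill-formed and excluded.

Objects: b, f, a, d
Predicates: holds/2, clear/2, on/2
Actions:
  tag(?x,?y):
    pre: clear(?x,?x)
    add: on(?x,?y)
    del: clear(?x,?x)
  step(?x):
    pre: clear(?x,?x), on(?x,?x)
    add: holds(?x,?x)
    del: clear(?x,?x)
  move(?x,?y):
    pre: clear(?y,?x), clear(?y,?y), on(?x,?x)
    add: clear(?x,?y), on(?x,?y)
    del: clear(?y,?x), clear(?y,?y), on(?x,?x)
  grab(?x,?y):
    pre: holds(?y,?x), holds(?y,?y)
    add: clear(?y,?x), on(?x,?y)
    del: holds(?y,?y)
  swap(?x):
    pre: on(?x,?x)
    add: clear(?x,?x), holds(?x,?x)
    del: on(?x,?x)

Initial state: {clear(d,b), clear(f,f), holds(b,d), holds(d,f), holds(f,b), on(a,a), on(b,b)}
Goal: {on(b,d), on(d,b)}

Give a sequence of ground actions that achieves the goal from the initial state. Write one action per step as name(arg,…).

swap(b); tag(b,d); grab(d,b)

1. swap(b)  →  {clear(b,b), clear(d,b), clear(f,f), holds(b,b), holds(b,d), holds(d,f), holds(f,b), on(a,a)}
2. tag(b,d)  →  {clear(d,b), clear(f,f), holds(b,b), holds(b,d), holds(d,f), holds(f,b), on(a,a), on(b,d)}
3. grab(d,b)  →  {clear(b,d), clear(d,b), clear(f,f), holds(b,d), holds(d,f), holds(f,b), on(a,a), on(b,d), on(d,b)}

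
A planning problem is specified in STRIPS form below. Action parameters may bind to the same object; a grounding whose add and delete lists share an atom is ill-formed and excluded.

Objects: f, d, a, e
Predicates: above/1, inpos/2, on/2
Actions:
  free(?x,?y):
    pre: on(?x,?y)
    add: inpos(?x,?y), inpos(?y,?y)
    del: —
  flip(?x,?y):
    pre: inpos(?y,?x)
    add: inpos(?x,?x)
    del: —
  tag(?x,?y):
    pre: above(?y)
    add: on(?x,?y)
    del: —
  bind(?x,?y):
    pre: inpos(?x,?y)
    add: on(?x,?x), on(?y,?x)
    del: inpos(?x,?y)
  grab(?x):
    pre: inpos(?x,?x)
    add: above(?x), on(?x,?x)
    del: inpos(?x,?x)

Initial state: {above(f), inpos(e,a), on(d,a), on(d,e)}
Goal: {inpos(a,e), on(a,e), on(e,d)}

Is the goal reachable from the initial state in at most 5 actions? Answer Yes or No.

1. free(d,e)  →  {above(f), inpos(d,e), inpos(e,a), inpos(e,e), on(d,a), on(d,e)}
2. bind(d,e)  →  {above(f), inpos(e,a), inpos(e,e), on(d,a), on(d,d), on(d,e), on(e,d)}
3. bind(e,a)  →  {above(f), inpos(e,e), on(a,e), on(d,a), on(d,d), on(d,e), on(e,d), on(e,e)}
4. free(a,e)  →  {above(f), inpos(a,e), inpos(e,e), on(a,e), on(d,a), on(d,d), on(d,e), on(e,d), on(e,e)}
optimal plan length = 4; 4 ≤ 5

Yes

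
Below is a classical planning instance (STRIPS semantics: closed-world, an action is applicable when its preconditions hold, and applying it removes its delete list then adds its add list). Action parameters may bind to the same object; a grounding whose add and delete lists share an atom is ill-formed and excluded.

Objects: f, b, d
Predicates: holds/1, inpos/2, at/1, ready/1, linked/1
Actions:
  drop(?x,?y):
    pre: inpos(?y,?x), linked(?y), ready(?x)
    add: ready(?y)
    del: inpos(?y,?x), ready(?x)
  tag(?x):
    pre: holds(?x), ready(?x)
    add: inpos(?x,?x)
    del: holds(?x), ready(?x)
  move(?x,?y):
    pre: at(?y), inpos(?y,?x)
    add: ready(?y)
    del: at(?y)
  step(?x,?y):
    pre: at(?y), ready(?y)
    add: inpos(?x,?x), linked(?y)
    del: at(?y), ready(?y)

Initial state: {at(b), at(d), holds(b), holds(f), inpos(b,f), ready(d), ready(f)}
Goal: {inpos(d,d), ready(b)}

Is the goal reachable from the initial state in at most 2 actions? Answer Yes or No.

1. move(f,b)  →  {at(d), holds(b), holds(f), inpos(b,f), ready(b), ready(d), ready(f)}
2. step(d,d)  →  {holds(b), holds(f), inpos(b,f), inpos(d,d), linked(d), ready(b), ready(f)}
optimal plan length = 2; 2 ≤ 2

Yes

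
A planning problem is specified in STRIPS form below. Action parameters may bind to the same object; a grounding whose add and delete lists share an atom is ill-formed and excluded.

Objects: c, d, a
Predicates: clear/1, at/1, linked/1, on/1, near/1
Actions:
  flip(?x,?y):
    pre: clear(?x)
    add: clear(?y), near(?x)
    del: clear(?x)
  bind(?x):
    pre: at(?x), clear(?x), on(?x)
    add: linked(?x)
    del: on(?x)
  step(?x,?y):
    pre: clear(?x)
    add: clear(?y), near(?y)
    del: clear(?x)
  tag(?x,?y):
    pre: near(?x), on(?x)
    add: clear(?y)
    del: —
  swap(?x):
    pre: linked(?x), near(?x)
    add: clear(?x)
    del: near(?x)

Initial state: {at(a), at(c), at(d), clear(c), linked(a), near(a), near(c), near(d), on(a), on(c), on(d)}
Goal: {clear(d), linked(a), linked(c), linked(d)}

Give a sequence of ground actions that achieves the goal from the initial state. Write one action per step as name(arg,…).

1. bind(c)  →  {at(a), at(c), at(d), clear(c), linked(a), linked(c), near(a), near(c), near(d), on(a), on(d)}
2. flip(c,d)  →  {at(a), at(c), at(d), clear(d), linked(a), linked(c), near(a), near(c), near(d), on(a), on(d)}
3. bind(d)  →  {at(a), at(c), at(d), clear(d), linked(a), linked(c), linked(d), near(a), near(c), near(d), on(a)}

bind(c); flip(c,d); bind(d)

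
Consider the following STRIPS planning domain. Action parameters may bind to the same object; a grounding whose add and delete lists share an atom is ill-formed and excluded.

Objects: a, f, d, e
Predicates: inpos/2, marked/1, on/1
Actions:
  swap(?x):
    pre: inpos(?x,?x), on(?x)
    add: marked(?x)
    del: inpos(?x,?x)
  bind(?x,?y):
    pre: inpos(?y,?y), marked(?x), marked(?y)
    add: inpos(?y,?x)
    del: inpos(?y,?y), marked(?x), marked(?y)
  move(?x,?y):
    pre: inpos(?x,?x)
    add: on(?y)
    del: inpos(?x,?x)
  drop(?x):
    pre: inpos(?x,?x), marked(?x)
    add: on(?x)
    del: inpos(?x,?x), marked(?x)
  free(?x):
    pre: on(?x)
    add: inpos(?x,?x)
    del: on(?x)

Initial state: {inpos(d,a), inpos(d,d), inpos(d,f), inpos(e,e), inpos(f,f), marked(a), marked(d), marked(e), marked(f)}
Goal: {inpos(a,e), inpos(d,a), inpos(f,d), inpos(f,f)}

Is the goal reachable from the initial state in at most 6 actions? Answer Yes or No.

1. bind(d,f)  →  {inpos(d,a), inpos(d,d), inpos(d,f), inpos(e,e), inpos(f,d), marked(a), marked(e)}
2. move(d,a)  →  {inpos(d,a), inpos(d,f), inpos(e,e), inpos(f,d), marked(a), marked(e), on(a)}
3. move(e,f)  →  {inpos(d,a), inpos(d,f), inpos(f,d), marked(a), marked(e), on(a), on(f)}
4. free(a)  →  {inpos(a,a), inpos(d,a), inpos(d,f), inpos(f,d), marked(a), marked(e), on(f)}
5. bind(e,a)  →  {inpos(a,e), inpos(d,a), inpos(d,f), inpos(f,d), on(f)}
6. free(f)  →  {inpos(a,e), inpos(d,a), inpos(d,f), inpos(f,d), inpos(f,f)}
optimal plan length = 6; 6 ≤ 6

Yes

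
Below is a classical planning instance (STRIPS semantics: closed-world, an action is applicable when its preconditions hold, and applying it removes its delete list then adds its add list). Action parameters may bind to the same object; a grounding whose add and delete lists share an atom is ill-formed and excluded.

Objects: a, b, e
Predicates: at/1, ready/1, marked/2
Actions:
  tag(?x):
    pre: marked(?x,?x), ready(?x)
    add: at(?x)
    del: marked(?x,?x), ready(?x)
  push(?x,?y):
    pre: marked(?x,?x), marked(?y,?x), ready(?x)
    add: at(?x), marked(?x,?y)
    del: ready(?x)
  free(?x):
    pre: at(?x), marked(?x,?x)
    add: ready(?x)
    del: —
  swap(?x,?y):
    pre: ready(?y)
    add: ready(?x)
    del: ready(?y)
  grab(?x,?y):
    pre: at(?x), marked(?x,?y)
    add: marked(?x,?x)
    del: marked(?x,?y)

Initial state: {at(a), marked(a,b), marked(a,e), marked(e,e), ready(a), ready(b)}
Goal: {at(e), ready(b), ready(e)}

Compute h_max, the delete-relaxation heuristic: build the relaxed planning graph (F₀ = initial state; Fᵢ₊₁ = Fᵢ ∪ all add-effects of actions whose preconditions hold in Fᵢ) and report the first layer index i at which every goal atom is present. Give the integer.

F0 = init (6 atoms)
F1 = F0 ∪ {marked(a,a), ready(e)}  (8 atoms)
F2 = F1 ∪ {at(e), marked(e,a)}  (10 atoms)
goal ⊆ F2  ⇒  h_max = 2

2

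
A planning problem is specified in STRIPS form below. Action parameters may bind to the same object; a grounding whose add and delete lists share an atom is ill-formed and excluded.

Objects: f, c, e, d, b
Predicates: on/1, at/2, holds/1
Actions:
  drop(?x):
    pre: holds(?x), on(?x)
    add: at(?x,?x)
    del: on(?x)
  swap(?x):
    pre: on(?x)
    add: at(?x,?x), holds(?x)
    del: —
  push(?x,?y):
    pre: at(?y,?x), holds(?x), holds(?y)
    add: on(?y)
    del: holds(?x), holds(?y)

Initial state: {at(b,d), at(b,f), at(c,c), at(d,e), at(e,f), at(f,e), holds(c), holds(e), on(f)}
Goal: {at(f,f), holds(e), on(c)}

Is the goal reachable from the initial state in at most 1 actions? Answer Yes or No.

1. swap(f)  →  {at(b,d), at(b,f), at(c,c), at(d,e), at(e,f), at(f,e), at(f,f), holds(c), holds(e), holds(f), on(f)}
2. push(c,c)  →  {at(b,d), at(b,f), at(c,c), at(d,e), at(e,f), at(f,e), at(f,f), holds(e), holds(f), on(c), on(f)}
optimal plan length = 2; 2 > 1

No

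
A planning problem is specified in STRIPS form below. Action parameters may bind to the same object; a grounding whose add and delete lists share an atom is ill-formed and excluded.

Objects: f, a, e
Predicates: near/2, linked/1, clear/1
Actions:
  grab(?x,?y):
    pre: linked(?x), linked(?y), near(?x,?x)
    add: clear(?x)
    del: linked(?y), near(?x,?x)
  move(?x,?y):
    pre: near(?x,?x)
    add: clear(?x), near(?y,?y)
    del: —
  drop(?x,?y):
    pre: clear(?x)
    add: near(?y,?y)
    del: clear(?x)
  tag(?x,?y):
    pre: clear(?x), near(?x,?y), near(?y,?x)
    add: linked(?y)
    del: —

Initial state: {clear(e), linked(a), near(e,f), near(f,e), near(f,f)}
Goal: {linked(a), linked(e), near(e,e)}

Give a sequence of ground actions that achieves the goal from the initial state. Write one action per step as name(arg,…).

move(f,e); tag(f,e)

1. move(f,e)  →  {clear(e), clear(f), linked(a), near(e,e), near(e,f), near(f,e), near(f,f)}
2. tag(f,e)  →  {clear(e), clear(f), linked(a), linked(e), near(e,e), near(e,f), near(f,e), near(f,f)}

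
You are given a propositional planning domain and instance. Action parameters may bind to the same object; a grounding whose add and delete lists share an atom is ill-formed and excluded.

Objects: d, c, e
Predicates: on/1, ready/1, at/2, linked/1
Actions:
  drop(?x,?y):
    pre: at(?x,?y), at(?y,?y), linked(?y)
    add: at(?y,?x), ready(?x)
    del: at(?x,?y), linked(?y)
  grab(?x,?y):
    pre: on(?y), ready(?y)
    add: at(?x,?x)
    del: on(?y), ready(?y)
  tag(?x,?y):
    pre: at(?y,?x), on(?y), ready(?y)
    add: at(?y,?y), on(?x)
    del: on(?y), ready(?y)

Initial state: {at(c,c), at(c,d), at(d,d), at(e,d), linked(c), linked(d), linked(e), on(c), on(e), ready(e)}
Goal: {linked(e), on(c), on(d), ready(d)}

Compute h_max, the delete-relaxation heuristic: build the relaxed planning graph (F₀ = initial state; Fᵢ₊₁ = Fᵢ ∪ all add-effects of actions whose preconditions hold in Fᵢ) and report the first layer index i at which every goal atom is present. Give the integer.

F0 = init (10 atoms)
F1 = F0 ∪ {at(d,c), at(d,e), at(e,e), on(d), ready(c)}  (15 atoms)
F2 = F1 ∪ {ready(d)}  (16 atoms)
goal ⊆ F2  ⇒  h_max = 2

2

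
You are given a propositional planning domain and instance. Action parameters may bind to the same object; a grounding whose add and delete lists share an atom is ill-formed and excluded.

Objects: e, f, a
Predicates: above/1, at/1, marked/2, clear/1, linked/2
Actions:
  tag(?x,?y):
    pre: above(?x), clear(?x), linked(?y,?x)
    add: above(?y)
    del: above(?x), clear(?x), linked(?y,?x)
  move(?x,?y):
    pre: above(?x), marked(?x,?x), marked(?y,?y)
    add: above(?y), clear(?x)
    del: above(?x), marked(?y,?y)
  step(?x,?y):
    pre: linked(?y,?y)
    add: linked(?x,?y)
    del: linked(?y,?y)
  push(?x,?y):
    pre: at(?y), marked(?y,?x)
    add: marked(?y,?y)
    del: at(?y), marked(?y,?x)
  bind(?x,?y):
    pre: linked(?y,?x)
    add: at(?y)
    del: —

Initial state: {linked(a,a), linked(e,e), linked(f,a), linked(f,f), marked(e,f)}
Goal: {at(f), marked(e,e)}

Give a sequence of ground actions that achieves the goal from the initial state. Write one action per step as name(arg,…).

1. bind(e,e)  →  {at(e), linked(a,a), linked(e,e), linked(f,a), linked(f,f), marked(e,f)}
2. push(f,e)  →  {linked(a,a), linked(e,e), linked(f,a), linked(f,f), marked(e,e)}
3. bind(f,f)  →  {at(f), linked(a,a), linked(e,e), linked(f,a), linked(f,f), marked(e,e)}

bind(e,e); push(f,e); bind(f,f)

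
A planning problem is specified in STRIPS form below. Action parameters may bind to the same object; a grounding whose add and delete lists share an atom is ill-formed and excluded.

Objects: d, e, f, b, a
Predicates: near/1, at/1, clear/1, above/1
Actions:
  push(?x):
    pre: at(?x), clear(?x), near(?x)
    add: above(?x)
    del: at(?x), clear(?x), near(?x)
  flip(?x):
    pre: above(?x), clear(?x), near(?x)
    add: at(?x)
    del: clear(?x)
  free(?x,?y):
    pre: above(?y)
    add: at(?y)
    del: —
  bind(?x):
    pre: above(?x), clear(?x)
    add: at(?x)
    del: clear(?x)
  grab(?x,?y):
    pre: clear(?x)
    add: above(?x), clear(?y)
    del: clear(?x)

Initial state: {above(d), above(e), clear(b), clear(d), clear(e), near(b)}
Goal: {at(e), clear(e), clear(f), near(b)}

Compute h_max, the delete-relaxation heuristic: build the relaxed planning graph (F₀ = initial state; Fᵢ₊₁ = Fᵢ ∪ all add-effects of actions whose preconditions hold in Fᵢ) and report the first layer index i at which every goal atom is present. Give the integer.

1

F0 = init (6 atoms)
F1 = F0 ∪ {above(b), at(d), at(e), clear(a), clear(f)}  (11 atoms)
goal ⊆ F1  ⇒  h_max = 1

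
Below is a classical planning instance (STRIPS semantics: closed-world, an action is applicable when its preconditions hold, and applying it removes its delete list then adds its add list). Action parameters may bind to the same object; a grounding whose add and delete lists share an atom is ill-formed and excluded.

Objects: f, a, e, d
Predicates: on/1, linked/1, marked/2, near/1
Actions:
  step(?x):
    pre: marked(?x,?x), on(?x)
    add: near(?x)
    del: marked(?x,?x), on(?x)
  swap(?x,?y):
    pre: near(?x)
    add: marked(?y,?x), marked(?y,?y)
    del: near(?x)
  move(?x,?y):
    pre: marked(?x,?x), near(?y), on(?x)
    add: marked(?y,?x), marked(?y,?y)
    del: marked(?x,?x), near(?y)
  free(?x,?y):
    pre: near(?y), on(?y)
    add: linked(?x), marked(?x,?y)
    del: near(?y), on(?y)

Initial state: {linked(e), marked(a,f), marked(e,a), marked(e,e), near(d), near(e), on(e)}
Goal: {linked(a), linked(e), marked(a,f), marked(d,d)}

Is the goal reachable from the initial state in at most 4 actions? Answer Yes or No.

1. swap(d,d)  →  {linked(e), marked(a,f), marked(d,d), marked(e,a), marked(e,e), near(e), on(e)}
2. free(a,e)  →  {linked(a), linked(e), marked(a,e), marked(a,f), marked(d,d), marked(e,a), marked(e,e)}
optimal plan length = 2; 2 ≤ 4

Yes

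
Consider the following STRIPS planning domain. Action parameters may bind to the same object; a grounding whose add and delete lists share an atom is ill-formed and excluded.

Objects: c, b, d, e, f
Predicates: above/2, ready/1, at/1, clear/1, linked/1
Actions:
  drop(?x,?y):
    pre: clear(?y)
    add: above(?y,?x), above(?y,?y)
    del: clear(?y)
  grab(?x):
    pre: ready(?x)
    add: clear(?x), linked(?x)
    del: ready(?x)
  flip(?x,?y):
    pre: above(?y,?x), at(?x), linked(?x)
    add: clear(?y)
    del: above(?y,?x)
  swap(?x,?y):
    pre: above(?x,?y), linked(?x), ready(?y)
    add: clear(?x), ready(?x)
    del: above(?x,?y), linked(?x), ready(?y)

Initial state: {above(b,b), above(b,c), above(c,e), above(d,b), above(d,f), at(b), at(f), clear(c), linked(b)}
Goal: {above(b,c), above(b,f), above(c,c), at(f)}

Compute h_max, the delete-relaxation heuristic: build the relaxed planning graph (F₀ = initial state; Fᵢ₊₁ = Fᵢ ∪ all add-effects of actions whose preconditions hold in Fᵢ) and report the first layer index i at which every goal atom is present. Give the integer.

2

F0 = init (9 atoms)
F1 = F0 ∪ {above(c,b), above(c,c), above(c,d), above(c,f), clear(b), clear(d)}  (15 atoms)
F2 = F1 ∪ {above(b,d), above(b,e), above(b,f), above(d,c), above(d,d), above(d,e)}  (21 atoms)
goal ⊆ F2  ⇒  h_max = 2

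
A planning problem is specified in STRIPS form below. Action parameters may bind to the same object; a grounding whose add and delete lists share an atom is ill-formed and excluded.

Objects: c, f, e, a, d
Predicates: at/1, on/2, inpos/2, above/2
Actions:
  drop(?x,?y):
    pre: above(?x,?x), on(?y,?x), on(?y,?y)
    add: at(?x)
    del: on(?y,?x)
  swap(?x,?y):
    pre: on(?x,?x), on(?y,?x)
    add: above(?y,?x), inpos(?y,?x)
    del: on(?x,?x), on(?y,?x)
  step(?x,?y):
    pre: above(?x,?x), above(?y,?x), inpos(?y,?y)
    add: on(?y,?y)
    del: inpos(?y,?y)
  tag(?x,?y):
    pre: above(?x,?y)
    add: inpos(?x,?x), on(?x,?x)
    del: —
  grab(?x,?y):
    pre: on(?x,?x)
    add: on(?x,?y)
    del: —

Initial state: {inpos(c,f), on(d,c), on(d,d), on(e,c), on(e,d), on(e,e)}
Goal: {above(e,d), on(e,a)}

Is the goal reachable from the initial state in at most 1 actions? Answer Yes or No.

No

1. swap(d,e)  →  {above(e,d), inpos(c,f), inpos(e,d), on(d,c), on(e,c), on(e,e)}
2. grab(e,a)  →  {above(e,d), inpos(c,f), inpos(e,d), on(d,c), on(e,a), on(e,c), on(e,e)}
optimal plan length = 2; 2 > 1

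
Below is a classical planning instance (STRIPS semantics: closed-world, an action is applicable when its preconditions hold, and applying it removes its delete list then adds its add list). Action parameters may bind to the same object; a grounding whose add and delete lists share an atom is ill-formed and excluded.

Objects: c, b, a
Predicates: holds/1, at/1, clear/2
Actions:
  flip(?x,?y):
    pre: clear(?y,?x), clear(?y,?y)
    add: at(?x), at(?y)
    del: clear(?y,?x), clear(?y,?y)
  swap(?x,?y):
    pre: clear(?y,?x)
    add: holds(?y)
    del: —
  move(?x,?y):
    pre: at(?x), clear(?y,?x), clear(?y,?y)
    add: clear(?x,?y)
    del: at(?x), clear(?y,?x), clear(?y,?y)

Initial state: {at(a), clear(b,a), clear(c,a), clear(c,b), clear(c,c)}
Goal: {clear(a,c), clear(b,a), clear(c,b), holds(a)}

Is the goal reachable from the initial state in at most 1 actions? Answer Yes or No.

1. move(a,c)  →  {clear(a,c), clear(b,a), clear(c,b)}
2. swap(c,a)  →  {clear(a,c), clear(b,a), clear(c,b), holds(a)}
optimal plan length = 2; 2 > 1

No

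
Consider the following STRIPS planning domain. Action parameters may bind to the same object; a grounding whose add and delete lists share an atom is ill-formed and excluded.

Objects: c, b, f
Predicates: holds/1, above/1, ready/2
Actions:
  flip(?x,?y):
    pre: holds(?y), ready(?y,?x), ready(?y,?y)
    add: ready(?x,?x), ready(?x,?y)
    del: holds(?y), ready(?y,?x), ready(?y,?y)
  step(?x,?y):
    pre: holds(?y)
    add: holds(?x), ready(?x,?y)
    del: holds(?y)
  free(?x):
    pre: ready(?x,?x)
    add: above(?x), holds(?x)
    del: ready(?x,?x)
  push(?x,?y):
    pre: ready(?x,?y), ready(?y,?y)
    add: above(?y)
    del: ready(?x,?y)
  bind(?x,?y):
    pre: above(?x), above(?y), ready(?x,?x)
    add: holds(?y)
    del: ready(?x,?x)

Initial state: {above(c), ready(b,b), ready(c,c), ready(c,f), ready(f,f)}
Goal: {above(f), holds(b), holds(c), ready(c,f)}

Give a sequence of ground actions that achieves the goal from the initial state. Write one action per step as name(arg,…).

1. free(c)  →  {above(c), holds(c), ready(b,b), ready(c,f), ready(f,f)}
2. free(b)  →  {above(b), above(c), holds(b), holds(c), ready(c,f), ready(f,f)}
3. free(f)  →  {above(b), above(c), above(f), holds(b), holds(c), holds(f), ready(c,f)}

free(c); free(b); free(f)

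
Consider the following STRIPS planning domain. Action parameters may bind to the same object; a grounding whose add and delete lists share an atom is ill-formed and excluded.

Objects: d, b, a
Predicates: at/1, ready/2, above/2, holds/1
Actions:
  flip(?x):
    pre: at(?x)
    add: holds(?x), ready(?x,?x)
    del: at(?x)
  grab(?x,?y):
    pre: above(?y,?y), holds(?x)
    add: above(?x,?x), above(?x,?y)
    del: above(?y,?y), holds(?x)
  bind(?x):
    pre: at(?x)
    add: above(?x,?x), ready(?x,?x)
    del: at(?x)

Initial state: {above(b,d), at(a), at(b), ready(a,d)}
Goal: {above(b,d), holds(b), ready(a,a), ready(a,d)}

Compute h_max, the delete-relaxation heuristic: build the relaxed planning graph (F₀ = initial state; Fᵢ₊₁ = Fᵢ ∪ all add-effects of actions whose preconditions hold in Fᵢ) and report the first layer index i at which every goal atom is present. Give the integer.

1

F0 = init (4 atoms)
F1 = F0 ∪ {above(a,a), above(b,b), holds(a), holds(b), ready(a,a), ready(b,b)}  (10 atoms)
goal ⊆ F1  ⇒  h_max = 1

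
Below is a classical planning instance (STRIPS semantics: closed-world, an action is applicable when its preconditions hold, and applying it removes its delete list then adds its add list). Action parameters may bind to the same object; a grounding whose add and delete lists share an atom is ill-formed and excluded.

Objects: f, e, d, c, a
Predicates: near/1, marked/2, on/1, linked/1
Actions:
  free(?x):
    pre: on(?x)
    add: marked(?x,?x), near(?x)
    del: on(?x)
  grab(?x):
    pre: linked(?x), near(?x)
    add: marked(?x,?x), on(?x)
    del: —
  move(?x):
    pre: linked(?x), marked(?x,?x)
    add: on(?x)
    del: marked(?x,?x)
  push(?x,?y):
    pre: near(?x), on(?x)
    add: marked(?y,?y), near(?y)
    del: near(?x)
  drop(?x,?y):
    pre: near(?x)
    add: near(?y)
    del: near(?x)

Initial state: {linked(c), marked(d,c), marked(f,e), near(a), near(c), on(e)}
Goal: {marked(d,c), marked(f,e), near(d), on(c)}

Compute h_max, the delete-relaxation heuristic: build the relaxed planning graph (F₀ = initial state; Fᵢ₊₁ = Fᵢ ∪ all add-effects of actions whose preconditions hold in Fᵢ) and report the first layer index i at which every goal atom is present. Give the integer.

F0 = init (6 atoms)
F1 = F0 ∪ {marked(c,c), marked(e,e), near(d), near(e), near(f), on(c)}  (12 atoms)
goal ⊆ F1  ⇒  h_max = 1

1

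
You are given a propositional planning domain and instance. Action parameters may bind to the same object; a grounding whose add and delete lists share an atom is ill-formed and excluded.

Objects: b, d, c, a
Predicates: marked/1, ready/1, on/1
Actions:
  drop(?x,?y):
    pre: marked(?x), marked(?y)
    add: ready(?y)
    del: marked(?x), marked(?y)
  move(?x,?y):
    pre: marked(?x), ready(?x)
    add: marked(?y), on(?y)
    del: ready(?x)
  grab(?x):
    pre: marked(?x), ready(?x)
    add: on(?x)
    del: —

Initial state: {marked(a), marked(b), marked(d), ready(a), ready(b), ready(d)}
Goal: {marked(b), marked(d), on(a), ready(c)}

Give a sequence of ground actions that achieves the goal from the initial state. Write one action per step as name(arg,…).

move(b,c); drop(c,c); move(d,a)

1. move(b,c)  →  {marked(a), marked(b), marked(c), marked(d), on(c), ready(a), ready(d)}
2. drop(c,c)  →  {marked(a), marked(b), marked(d), on(c), ready(a), ready(c), ready(d)}
3. move(d,a)  →  {marked(a), marked(b), marked(d), on(a), on(c), ready(a), ready(c)}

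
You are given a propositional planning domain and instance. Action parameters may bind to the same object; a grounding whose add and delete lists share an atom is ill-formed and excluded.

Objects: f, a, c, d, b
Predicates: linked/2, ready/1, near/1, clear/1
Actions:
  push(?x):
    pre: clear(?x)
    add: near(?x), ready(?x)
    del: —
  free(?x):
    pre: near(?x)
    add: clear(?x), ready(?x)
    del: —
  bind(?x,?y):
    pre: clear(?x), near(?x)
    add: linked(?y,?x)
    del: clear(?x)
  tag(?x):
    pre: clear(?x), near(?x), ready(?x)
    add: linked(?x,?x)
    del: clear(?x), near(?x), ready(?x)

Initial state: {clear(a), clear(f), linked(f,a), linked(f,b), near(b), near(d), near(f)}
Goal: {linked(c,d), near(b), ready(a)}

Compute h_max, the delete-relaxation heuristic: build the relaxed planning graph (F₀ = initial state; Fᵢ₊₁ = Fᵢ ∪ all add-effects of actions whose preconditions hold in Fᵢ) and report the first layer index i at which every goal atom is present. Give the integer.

F0 = init (7 atoms)
F1 = F0 ∪ {clear(b), clear(d), linked(a,f), linked(b,f), linked(c,f), linked(d,f), linked(f,f), near(a), ready(a), ready(b), ready(d), ready(f)}  (19 atoms)
F2 = F1 ∪ {linked(a,a), linked(a,b), linked(a,d), linked(b,a), linked(b,b), linked(b,d), linked(c,a), linked(c,b), linked(c,d), linked(d,a), linked(d,b), linked(d,d), linked(f,d)}  (32 atoms)
goal ⊆ F2  ⇒  h_max = 2

2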